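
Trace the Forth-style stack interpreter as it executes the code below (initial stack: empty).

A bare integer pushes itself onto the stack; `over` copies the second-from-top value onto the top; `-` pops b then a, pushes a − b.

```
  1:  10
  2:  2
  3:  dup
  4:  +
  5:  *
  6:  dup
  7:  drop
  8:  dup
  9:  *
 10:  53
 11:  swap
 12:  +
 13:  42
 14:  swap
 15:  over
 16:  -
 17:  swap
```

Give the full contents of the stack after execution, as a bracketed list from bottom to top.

[1611, 42]

10   → 10
2    → 10 2
dup  → 10 2 2
+    → 10 4
*    → 40
dup  → 40 40
drop → 40
dup  → 40 40
*    → 1600
53   → 1600 53
swap → 53 1600
+    → 1653
42   → 1653 42
swap → 42 1653
over → 42 1653 42
-    → 42 1611
swap → 1611 42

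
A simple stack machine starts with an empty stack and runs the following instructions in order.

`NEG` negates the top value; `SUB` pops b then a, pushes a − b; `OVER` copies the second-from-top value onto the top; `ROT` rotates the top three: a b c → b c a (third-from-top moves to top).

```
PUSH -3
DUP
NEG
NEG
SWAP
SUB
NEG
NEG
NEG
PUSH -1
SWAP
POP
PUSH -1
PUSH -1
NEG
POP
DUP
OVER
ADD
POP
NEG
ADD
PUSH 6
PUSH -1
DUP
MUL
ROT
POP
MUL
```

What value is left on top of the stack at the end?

PUSH -3 -> [-3]
DUP     -> [-3, -3]
NEG     -> [-3, 3]
NEG     -> [-3, -3]
SWAP    -> [-3, -3]
SUB     -> [0]
NEG     -> [0]
NEG     -> [0]
NEG     -> [0]
PUSH -1 -> [0, -1]
SWAP    -> [-1, 0]
POP     -> [-1]
PUSH -1 -> [-1, -1]
PUSH -1 -> [-1, -1, -1]
NEG     -> [-1, -1, 1]
POP     -> [-1, -1]
DUP     -> [-1, -1, -1]
OVER    -> [-1, -1, -1, -1]
ADD     -> [-1, -1, -2]
POP     -> [-1, -1]
NEG     -> [-1, 1]
ADD     -> [0]
PUSH 6  -> [0, 6]
PUSH -1 -> [0, 6, -1]
DUP     -> [0, 6, -1, -1]
MUL     -> [0, 6, 1]
ROT     -> [6, 1, 0]
POP     -> [6, 1]
MUL     -> [6]

6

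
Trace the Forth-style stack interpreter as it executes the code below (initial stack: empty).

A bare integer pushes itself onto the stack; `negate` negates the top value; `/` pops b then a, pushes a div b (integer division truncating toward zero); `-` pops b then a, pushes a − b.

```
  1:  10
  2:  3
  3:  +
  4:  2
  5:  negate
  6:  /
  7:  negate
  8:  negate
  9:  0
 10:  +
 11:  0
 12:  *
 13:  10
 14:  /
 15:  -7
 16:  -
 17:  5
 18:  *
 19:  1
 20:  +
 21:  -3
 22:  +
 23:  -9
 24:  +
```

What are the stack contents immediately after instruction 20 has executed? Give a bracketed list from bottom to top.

[36]

10     : [10]
3      : [10, 3]
+      : [13]
2      : [13, 2]
negate : [13, -2]
/      : [-6]
negate : [6]
negate : [-6]
0      : [-6, 0]
+      : [-6]
0      : [-6, 0]
*      : [0]
10     : [0, 10]
/      : [0]
-7     : [0, -7]
-      : [7]
5      : [7, 5]
*      : [35]
1      : [35, 1]
+      : [36]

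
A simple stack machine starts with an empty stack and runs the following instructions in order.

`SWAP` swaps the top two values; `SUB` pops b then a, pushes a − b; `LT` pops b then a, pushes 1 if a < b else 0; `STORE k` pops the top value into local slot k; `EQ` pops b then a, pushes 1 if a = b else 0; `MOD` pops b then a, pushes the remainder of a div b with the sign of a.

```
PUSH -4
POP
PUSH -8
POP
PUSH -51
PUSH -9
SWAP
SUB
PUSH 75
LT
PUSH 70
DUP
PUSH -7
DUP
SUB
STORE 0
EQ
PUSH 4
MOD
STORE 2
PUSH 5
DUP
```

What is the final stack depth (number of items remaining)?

3

PUSH -4  -> -4
POP      -> (empty)
PUSH -8  -> -8
POP      -> (empty)
PUSH -51 -> -51
PUSH -9  -> -51 -9
SWAP     -> -9 -51
SUB      -> 42
PUSH 75  -> 42 75
LT       -> 1
PUSH 70  -> 1 70
DUP      -> 1 70 70
PUSH -7  -> 1 70 70 -7
DUP      -> 1 70 70 -7 -7
SUB      -> 1 70 70 0
STORE 0  -> 1 70 70
EQ       -> 1 1
PUSH 4   -> 1 1 4
MOD      -> 1 1
STORE 2  -> 1
PUSH 5   -> 1 5
DUP      -> 1 5 5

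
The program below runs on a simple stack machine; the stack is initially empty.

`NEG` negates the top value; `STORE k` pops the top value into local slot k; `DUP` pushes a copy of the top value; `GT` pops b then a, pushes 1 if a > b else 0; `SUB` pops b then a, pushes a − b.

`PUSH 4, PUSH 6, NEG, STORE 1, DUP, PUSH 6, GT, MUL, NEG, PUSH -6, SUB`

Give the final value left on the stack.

PUSH 4   [4]
PUSH 6   [4, 6]
NEG      [4, -6]
STORE 1  [4]
DUP      [4, 4]
PUSH 6   [4, 4, 6]
GT       [4, 0]
MUL      [0]
NEG      [0]
PUSH -6  [0, -6]
SUB      [6]

6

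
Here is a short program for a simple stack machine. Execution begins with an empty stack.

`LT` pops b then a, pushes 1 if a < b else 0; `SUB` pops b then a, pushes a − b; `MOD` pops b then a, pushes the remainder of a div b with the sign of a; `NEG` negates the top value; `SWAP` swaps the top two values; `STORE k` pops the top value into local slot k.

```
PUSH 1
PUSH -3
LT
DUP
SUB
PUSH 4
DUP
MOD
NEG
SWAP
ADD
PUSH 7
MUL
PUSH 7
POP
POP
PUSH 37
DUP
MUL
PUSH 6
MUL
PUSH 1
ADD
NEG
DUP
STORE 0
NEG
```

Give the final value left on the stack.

8215

PUSH 1  → 1
PUSH -3 → 1 -3
LT      → 0
DUP     → 0 0
SUB     → 0
PUSH 4  → 0 4
DUP     → 0 4 4
MOD     → 0 0
NEG     → 0 0
SWAP    → 0 0
ADD     → 0
PUSH 7  → 0 7
MUL     → 0
PUSH 7  → 0 7
POP     → 0
POP     → (empty)
PUSH 37 → 37
DUP     → 37 37
MUL     → 1369
PUSH 6  → 1369 6
MUL     → 8214
PUSH 1  → 8214 1
ADD     → 8215
NEG     → -8215
DUP     → -8215 -8215
STORE 0 → -8215
NEG     → 8215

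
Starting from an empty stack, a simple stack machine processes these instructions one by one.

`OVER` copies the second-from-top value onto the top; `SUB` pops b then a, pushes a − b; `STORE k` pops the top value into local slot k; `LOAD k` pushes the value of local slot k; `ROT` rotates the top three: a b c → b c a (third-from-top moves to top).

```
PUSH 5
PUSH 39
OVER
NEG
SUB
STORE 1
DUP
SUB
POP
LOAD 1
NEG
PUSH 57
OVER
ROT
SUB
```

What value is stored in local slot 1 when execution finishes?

PUSH 5  : [5]
PUSH 39 : [5, 39]
OVER    : [5, 39, 5]
NEG     : [5, 39, -5]
SUB     : [5, 44]
STORE 1 : [5]
DUP     : [5, 5]
SUB     : [0]
POP     : []
LOAD 1  : [44]
NEG     : [-44]
PUSH 57 : [-44, 57]
OVER    : [-44, 57, -44]
ROT     : [57, -44, -44]
SUB     : [57, 0]

44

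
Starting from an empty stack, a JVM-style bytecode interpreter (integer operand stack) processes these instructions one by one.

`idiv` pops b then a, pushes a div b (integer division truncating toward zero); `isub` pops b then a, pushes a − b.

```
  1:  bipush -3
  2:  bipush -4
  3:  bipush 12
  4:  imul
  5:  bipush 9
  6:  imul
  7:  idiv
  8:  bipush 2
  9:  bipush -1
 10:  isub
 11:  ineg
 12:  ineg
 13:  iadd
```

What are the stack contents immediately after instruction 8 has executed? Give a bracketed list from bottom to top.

[0, 2]

bipush -3 → [-3]
bipush -4 → [-3, -4]
bipush 12 → [-3, -4, 12]
imul      → [-3, -48]
bipush 9  → [-3, -48, 9]
imul      → [-3, -432]
idiv      → [0]
bipush 2  → [0, 2]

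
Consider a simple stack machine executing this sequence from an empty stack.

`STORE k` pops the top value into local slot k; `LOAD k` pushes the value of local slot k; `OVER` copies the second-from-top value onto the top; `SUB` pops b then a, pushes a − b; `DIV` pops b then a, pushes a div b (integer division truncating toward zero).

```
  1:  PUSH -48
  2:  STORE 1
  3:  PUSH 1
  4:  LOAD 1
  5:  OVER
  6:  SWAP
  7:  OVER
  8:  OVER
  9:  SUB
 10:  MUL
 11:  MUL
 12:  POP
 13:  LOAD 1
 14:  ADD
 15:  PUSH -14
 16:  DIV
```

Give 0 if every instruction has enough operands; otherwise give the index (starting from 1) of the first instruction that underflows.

PUSH -48 → [-48]
STORE 1  → []
PUSH 1   → [1]
LOAD 1   → [1, -48]
OVER     → [1, -48, 1]
SWAP     → [1, 1, -48]
OVER     → [1, 1, -48, 1]
OVER     → [1, 1, -48, 1, -48]
SUB      → [1, 1, -48, 49]
MUL      → [1, 1, -2352]
MUL      → [1, -2352]
POP      → [1]
LOAD 1   → [1, -48]
ADD      → [-47]
PUSH -14 → [-47, -14]
DIV      → [3]

0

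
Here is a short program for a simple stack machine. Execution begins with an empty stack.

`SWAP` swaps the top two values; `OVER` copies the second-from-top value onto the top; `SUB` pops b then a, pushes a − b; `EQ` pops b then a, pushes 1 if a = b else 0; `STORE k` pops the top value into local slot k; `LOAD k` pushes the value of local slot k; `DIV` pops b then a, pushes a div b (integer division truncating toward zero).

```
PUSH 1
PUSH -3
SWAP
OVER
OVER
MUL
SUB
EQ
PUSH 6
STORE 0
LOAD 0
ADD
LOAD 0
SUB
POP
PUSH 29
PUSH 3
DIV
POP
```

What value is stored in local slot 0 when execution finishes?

6

PUSH 1  → 1
PUSH -3 → 1 -3
SWAP    → -3 1
OVER    → -3 1 -3
OVER    → -3 1 -3 1
MUL     → -3 1 -3
SUB     → -3 4
EQ      → 0
PUSH 6  → 0 6
STORE 0 → 0
LOAD 0  → 0 6
ADD     → 6
LOAD 0  → 6 6
SUB     → 0
POP     → (empty)
PUSH 29 → 29
PUSH 3  → 29 3
DIV     → 9
POP     → (empty)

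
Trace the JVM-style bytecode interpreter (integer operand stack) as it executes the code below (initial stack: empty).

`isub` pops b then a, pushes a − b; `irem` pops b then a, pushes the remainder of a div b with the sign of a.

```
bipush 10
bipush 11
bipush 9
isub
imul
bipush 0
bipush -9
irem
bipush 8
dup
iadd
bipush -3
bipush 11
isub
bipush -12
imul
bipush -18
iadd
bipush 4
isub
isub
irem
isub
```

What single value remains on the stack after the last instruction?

20

bipush 10  -> [10]
bipush 11  -> [10, 11]
bipush 9   -> [10, 11, 9]
isub       -> [10, 2]
imul       -> [20]
bipush 0   -> [20, 0]
bipush -9  -> [20, 0, -9]
irem       -> [20, 0]
bipush 8   -> [20, 0, 8]
dup        -> [20, 0, 8, 8]
iadd       -> [20, 0, 16]
bipush -3  -> [20, 0, 16, -3]
bipush 11  -> [20, 0, 16, -3, 11]
isub       -> [20, 0, 16, -14]
bipush -12 -> [20, 0, 16, -14, -12]
imul       -> [20, 0, 16, 168]
bipush -18 -> [20, 0, 16, 168, -18]
iadd       -> [20, 0, 16, 150]
bipush 4   -> [20, 0, 16, 150, 4]
isub       -> [20, 0, 16, 146]
isub       -> [20, 0, -130]
irem       -> [20, 0]
isub       -> [20]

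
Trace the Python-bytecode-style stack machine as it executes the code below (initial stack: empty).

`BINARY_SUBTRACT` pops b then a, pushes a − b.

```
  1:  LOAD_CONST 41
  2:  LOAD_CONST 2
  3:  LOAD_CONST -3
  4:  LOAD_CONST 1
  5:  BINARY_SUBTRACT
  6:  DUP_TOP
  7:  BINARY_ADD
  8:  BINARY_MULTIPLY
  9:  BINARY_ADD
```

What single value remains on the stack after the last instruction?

LOAD_CONST 41   -> 41
LOAD_CONST 2    -> 41 2
LOAD_CONST -3   -> 41 2 -3
LOAD_CONST 1    -> 41 2 -3 1
BINARY_SUBTRACT -> 41 2 -4
DUP_TOP         -> 41 2 -4 -4
BINARY_ADD      -> 41 2 -8
BINARY_MULTIPLY -> 41 -16
BINARY_ADD      -> 25

25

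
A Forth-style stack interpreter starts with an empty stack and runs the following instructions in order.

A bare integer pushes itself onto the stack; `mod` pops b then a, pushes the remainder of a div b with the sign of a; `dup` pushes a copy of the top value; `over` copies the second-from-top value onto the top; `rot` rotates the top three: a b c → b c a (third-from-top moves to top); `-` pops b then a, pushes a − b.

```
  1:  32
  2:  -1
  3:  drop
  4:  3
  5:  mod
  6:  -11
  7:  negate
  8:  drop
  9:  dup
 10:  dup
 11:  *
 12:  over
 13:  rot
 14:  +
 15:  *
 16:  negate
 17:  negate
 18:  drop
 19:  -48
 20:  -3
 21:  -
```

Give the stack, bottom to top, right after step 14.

32     : [32]
-1     : [32, -1]
drop   : [32]
3      : [32, 3]
mod    : [2]
-11    : [2, -11]
negate : [2, 11]
drop   : [2]
dup    : [2, 2]
dup    : [2, 2, 2]
*      : [2, 4]
over   : [2, 4, 2]
rot    : [4, 2, 2]
+      : [4, 4]

[4, 4]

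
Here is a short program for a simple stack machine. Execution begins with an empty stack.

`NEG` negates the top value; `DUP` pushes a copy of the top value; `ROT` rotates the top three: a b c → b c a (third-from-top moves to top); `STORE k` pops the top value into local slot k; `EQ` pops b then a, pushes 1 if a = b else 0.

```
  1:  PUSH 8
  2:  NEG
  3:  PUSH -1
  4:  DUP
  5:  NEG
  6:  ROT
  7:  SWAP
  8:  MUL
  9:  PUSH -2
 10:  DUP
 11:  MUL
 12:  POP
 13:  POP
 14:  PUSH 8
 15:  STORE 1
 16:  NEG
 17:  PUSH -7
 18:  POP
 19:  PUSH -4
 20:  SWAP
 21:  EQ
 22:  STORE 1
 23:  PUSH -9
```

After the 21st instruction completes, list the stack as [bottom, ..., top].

[0]

PUSH 8  -> 8
NEG     -> -8
PUSH -1 -> -8 -1
DUP     -> -8 -1 -1
NEG     -> -8 -1 1
ROT     -> -1 1 -8
SWAP    -> -1 -8 1
MUL     -> -1 -8
PUSH -2 -> -1 -8 -2
DUP     -> -1 -8 -2 -2
MUL     -> -1 -8 4
POP     -> -1 -8
POP     -> -1
PUSH 8  -> -1 8
STORE 1 -> -1
NEG     -> 1
PUSH -7 -> 1 -7
POP     -> 1
PUSH -4 -> 1 -4
SWAP    -> -4 1
EQ      -> 0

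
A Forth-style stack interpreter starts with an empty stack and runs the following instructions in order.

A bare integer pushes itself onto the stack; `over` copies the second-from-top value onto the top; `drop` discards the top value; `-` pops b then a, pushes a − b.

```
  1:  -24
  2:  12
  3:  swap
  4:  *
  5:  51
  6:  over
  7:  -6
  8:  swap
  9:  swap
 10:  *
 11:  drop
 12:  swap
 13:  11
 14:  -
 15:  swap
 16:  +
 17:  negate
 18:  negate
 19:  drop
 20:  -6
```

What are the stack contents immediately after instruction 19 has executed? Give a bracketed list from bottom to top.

[]

-24    → [-24]
12     → [-24, 12]
swap   → [12, -24]
*      → [-288]
51     → [-288, 51]
over   → [-288, 51, -288]
-6     → [-288, 51, -288, -6]
swap   → [-288, 51, -6, -288]
swap   → [-288, 51, -288, -6]
*      → [-288, 51, 1728]
drop   → [-288, 51]
swap   → [51, -288]
11     → [51, -288, 11]
-      → [51, -299]
swap   → [-299, 51]
+      → [-248]
negate → [248]
negate → [-248]
drop   → []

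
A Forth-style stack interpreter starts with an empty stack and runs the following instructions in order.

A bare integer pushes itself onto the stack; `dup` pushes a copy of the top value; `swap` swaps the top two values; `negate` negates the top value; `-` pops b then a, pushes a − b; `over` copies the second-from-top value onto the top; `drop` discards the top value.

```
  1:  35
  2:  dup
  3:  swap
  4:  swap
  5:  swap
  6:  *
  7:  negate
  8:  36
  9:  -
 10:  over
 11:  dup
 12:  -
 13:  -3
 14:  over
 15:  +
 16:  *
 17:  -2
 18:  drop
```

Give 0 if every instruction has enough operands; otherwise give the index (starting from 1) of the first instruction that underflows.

10

35     → [35]
dup    → [35, 35]
swap   → [35, 35]
swap   → [35, 35]
swap   → [35, 35]
*      → [1225]
negate → [-1225]
36     → [-1225, 36]
-      → [-1261]
over  — needs 2 operands, stack has 1 → underflow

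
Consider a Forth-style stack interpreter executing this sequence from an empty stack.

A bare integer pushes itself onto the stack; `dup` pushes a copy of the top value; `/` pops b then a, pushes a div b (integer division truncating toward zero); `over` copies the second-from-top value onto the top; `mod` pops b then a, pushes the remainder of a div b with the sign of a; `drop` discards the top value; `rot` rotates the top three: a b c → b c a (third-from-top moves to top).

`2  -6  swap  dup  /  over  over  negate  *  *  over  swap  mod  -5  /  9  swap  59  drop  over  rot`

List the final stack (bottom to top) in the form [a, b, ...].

2      -> 2
-6     -> 2 -6
swap   -> -6 2
dup    -> -6 2 2
/      -> -6 1
over   -> -6 1 -6
over   -> -6 1 -6 1
negate -> -6 1 -6 -1
*      -> -6 1 6
*      -> -6 6
over   -> -6 6 -6
swap   -> -6 -6 6
mod    -> -6 0
-5     -> -6 0 -5
/      -> -6 0
9      -> -6 0 9
swap   -> -6 9 0
59     -> -6 9 0 59
drop   -> -6 9 0
over   -> -6 9 0 9
rot    -> -6 0 9 9

[-6, 0, 9, 9]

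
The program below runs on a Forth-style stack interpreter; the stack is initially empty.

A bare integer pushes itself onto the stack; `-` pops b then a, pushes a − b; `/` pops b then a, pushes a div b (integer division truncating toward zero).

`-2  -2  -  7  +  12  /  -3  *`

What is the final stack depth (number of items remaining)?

1

-2 -> [-2]
-2 -> [-2, -2]
-  -> [0]
7  -> [0, 7]
+  -> [7]
12 -> [7, 12]
/  -> [0]
-3 -> [0, -3]
*  -> [0]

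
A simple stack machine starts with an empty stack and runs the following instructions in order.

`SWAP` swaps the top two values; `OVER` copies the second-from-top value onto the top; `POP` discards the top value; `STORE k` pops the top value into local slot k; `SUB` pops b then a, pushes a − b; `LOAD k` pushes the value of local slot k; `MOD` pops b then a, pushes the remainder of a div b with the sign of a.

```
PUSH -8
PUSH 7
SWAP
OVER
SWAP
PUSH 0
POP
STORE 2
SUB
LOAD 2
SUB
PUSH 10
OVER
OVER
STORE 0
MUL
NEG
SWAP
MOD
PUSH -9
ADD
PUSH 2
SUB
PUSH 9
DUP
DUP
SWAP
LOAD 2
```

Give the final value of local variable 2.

PUSH -8 -> -8
PUSH 7  -> -8 7
SWAP    -> 7 -8
OVER    -> 7 -8 7
SWAP    -> 7 7 -8
PUSH 0  -> 7 7 -8 0
POP     -> 7 7 -8
STORE 2 -> 7 7
SUB     -> 0
LOAD 2  -> 0 -8
SUB     -> 8
PUSH 10 -> 8 10
OVER    -> 8 10 8
OVER    -> 8 10 8 10
STORE 0 -> 8 10 8
MUL     -> 8 80
NEG     -> 8 -80
SWAP    -> -80 8
MOD     -> 0
PUSH -9 -> 0 -9
ADD     -> -9
PUSH 2  -> -9 2
SUB     -> -11
PUSH 9  -> -11 9
DUP     -> -11 9 9
DUP     -> -11 9 9 9
SWAP    -> -11 9 9 9
LOAD 2  -> -11 9 9 9 -8

-8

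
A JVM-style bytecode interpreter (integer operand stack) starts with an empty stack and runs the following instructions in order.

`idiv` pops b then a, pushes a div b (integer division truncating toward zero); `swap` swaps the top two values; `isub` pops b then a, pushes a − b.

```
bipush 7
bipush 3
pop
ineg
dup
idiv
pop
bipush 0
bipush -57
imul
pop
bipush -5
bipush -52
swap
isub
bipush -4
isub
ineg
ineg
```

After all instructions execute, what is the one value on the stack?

bipush 7   : 7
bipush 3   : 7 3
pop        : 7
ineg       : -7
dup        : -7 -7
idiv       : 1
pop        : (empty)
bipush 0   : 0
bipush -57 : 0 -57
imul       : 0
pop        : (empty)
bipush -5  : -5
bipush -52 : -5 -52
swap       : -52 -5
isub       : -47
bipush -4  : -47 -4
isub       : -43
ineg       : 43
ineg       : -43

-43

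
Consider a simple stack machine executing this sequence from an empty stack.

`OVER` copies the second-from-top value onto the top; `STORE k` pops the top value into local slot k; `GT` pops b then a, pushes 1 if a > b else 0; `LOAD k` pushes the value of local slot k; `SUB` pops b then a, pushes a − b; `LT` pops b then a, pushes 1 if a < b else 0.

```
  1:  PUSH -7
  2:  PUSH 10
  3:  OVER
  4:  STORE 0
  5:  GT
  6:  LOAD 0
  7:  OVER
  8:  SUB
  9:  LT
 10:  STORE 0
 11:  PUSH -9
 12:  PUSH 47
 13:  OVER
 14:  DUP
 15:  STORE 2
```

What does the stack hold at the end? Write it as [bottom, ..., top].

[-9, 47, -9]

PUSH -7 : -7
PUSH 10 : -7 10
OVER    : -7 10 -7
STORE 0 : -7 10
GT      : 0
LOAD 0  : 0 -7
OVER    : 0 -7 0
SUB     : 0 -7
LT      : 0
STORE 0 : (empty)
PUSH -9 : -9
PUSH 47 : -9 47
OVER    : -9 47 -9
DUP     : -9 47 -9 -9
STORE 2 : -9 47 -9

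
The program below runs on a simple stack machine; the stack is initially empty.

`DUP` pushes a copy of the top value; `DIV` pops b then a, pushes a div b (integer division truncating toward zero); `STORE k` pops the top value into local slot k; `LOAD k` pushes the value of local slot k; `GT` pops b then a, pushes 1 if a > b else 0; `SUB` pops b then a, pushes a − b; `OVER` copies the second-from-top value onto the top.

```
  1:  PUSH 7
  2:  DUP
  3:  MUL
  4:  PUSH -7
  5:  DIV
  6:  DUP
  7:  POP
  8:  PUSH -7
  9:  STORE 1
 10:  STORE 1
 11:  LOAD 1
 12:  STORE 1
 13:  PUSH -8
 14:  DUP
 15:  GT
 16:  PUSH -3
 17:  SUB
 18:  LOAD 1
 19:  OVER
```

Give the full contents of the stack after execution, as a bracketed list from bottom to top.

[3, -7, 3]

PUSH 7  : [7]
DUP     : [7, 7]
MUL     : [49]
PUSH -7 : [49, -7]
DIV     : [-7]
DUP     : [-7, -7]
POP     : [-7]
PUSH -7 : [-7, -7]
STORE 1 : [-7]
STORE 1 : []
LOAD 1  : [-7]
STORE 1 : []
PUSH -8 : [-8]
DUP     : [-8, -8]
GT      : [0]
PUSH -3 : [0, -3]
SUB     : [3]
LOAD 1  : [3, -7]
OVER    : [3, -7, 3]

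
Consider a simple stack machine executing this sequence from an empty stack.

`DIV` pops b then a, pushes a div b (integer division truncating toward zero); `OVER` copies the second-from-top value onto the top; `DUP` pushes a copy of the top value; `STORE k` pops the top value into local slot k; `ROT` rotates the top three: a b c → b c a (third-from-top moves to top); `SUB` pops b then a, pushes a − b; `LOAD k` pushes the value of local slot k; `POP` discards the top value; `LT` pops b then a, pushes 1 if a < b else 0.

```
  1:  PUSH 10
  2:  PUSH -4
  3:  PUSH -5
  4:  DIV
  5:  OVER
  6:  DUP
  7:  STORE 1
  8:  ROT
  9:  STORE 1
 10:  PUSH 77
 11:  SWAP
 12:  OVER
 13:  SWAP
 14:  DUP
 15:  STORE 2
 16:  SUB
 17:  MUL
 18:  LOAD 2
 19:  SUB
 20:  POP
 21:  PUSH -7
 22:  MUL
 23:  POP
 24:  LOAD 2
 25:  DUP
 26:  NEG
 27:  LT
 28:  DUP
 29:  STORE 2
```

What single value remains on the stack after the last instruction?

PUSH 10 → 10
PUSH -4 → 10 -4
PUSH -5 → 10 -4 -5
DIV     → 10 0
OVER    → 10 0 10
DUP     → 10 0 10 10
STORE 1 → 10 0 10
ROT     → 0 10 10
STORE 1 → 0 10
PUSH 77 → 0 10 77
SWAP    → 0 77 10
OVER    → 0 77 10 77
SWAP    → 0 77 77 10
DUP     → 0 77 77 10 10
STORE 2 → 0 77 77 10
SUB     → 0 77 67
MUL     → 0 5159
LOAD 2  → 0 5159 10
SUB     → 0 5149
POP     → 0
PUSH -7 → 0 -7
MUL     → 0
POP     → (empty)
LOAD 2  → 10
DUP     → 10 10
NEG     → 10 -10
LT      → 0
DUP     → 0 0
STORE 2 → 0

0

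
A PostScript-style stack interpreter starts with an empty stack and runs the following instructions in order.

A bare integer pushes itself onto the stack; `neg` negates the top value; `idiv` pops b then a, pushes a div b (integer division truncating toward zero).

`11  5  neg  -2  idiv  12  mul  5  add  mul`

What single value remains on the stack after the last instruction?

319

11   -> 11
5    -> 11 5
neg  -> 11 -5
-2   -> 11 -5 -2
idiv -> 11 2
12   -> 11 2 12
mul  -> 11 24
5    -> 11 24 5
add  -> 11 29
mul  -> 319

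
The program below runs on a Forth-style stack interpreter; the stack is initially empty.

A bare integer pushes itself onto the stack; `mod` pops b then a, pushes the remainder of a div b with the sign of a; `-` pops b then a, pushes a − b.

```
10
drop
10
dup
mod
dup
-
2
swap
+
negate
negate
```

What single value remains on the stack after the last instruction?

10     → 10
drop   → (empty)
10     → 10
dup    → 10 10
mod    → 0
dup    → 0 0
-      → 0
2      → 0 2
swap   → 2 0
+      → 2
negate → -2
negate → 2

2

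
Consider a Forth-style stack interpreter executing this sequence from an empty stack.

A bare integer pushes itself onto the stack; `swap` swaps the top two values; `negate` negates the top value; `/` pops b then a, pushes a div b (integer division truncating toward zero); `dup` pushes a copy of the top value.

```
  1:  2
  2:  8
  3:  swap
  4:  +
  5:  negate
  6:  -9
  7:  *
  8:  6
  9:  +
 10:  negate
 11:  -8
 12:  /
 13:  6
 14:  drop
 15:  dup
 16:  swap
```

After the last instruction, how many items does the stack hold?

2      : 2
8      : 2 8
swap   : 8 2
+      : 10
negate : -10
-9     : -10 -9
*      : 90
6      : 90 6
+      : 96
negate : -96
-8     : -96 -8
/      : 12
6      : 12 6
drop   : 12
dup    : 12 12
swap   : 12 12

2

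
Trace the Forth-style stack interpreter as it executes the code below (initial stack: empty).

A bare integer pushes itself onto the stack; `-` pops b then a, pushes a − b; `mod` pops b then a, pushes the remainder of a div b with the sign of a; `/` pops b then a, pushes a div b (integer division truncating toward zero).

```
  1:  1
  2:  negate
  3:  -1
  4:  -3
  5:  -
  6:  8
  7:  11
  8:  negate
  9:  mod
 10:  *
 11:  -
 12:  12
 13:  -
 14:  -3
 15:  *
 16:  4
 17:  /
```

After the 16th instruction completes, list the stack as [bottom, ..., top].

[87, 4]

1      -> 1
negate -> -1
-1     -> -1 -1
-3     -> -1 -1 -3
-      -> -1 2
8      -> -1 2 8
11     -> -1 2 8 11
negate -> -1 2 8 -11
mod    -> -1 2 8
*      -> -1 16
-      -> -17
12     -> -17 12
-      -> -29
-3     -> -29 -3
*      -> 87
4      -> 87 4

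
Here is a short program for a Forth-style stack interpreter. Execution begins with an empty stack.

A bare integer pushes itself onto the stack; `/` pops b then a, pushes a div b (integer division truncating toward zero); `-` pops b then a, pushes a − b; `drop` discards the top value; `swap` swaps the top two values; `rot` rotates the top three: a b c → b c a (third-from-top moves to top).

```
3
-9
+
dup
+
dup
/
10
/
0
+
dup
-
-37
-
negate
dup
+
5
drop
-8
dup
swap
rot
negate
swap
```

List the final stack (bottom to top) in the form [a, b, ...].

[-8, 74, -8]

3       3
-9      3 -9
+       -6
dup     -6 -6
+       -12
dup     -12 -12
/       1
10      1 10
/       0
0       0 0
+       0
dup     0 0
-       0
-37     0 -37
-       37
negate  -37
dup     -37 -37
+       -74
5       -74 5
drop    -74
-8      -74 -8
dup     -74 -8 -8
swap    -74 -8 -8
rot     -8 -8 -74
negate  -8 -8 74
swap    -8 74 -8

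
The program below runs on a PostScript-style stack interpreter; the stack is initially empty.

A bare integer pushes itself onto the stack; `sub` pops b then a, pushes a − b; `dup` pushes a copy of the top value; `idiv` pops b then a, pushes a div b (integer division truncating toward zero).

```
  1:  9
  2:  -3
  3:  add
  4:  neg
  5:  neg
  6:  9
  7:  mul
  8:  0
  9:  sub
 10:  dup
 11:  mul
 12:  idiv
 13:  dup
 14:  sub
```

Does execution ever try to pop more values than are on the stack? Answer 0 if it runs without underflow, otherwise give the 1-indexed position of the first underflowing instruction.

9   → 9
-3  → 9 -3
add → 6
neg → -6
neg → 6
9   → 6 9
mul → 54
0   → 54 0
sub → 54
dup → 54 54
mul → 2916
idiv  — needs 2 operands, stack has 1 → underflow

12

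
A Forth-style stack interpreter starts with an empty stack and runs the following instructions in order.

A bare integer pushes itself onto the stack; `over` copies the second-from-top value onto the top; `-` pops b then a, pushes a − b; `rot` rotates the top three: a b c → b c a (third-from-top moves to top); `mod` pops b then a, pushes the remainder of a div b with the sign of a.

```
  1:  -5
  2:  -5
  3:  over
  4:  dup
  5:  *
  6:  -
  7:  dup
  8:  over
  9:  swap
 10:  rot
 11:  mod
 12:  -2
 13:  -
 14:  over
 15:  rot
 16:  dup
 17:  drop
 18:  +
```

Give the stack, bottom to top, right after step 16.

[-5, 2, -30, -30, -30]

-5   : -5
-5   : -5 -5
over : -5 -5 -5
dup  : -5 -5 -5 -5
*    : -5 -5 25
-    : -5 -30
dup  : -5 -30 -30
over : -5 -30 -30 -30
swap : -5 -30 -30 -30
rot  : -5 -30 -30 -30
mod  : -5 -30 0
-2   : -5 -30 0 -2
-    : -5 -30 2
over : -5 -30 2 -30
rot  : -5 2 -30 -30
dup  : -5 2 -30 -30 -30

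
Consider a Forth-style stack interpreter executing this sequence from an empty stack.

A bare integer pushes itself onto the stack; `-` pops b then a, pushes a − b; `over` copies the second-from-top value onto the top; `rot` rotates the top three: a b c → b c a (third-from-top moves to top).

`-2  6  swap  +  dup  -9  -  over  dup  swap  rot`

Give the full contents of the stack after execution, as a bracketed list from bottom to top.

[4, 4, 4, 13]

-2   : -2
6    : -2 6
swap : 6 -2
+    : 4
dup  : 4 4
-9   : 4 4 -9
-    : 4 13
over : 4 13 4
dup  : 4 13 4 4
swap : 4 13 4 4
rot  : 4 4 4 13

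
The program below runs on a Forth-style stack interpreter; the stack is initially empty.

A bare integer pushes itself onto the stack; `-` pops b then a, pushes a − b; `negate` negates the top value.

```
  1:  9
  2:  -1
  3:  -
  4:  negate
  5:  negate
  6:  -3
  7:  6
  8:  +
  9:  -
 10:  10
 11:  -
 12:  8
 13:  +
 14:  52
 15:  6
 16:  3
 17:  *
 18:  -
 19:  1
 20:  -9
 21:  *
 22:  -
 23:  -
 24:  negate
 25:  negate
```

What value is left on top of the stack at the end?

9      : 9
-1     : 9 -1
-      : 10
negate : -10
negate : 10
-3     : 10 -3
6      : 10 -3 6
+      : 10 3
-      : 7
10     : 7 10
-      : -3
8      : -3 8
+      : 5
52     : 5 52
6      : 5 52 6
3      : 5 52 6 3
*      : 5 52 18
-      : 5 34
1      : 5 34 1
-9     : 5 34 1 -9
*      : 5 34 -9
-      : 5 43
-      : -38
negate : 38
negate : -38

-38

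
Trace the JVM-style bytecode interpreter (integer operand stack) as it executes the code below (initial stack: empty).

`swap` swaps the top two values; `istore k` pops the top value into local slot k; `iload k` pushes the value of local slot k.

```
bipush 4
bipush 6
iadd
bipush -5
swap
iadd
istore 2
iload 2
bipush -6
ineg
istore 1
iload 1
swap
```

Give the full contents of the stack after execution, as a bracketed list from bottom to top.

[6, 5]

bipush 4   [4]
bipush 6   [4, 6]
iadd       [10]
bipush -5  [10, -5]
swap       [-5, 10]
iadd       [5]
istore 2   []
iload 2    [5]
bipush -6  [5, -6]
ineg       [5, 6]
istore 1   [5]
iload 1    [5, 6]
swap       [6, 5]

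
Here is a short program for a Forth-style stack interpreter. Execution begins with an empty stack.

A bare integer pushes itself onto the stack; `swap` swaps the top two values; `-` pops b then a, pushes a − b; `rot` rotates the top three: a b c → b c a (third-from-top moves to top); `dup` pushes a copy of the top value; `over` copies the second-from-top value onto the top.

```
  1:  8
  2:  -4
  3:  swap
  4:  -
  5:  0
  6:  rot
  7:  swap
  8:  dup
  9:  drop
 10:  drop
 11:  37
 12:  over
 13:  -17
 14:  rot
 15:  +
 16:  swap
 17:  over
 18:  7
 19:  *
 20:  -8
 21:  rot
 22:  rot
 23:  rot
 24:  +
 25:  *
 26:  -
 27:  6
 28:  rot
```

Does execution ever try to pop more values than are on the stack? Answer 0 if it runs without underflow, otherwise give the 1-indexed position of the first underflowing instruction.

6

8    : 8
-4   : 8 -4
swap : -4 8
-    : -12
0    : -12 0
rot  — needs 3 operands, stack has 2 → underflow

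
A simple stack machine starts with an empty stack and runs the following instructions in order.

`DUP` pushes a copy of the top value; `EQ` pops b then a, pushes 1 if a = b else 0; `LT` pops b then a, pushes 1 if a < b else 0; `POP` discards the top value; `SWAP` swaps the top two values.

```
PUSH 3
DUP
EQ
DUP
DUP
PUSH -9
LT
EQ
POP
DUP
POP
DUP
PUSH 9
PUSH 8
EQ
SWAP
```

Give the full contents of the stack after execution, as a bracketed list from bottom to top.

[1, 0, 1]

PUSH 3  → 3
DUP     → 3 3
EQ      → 1
DUP     → 1 1
DUP     → 1 1 1
PUSH -9 → 1 1 1 -9
LT      → 1 1 0
EQ      → 1 0
POP     → 1
DUP     → 1 1
POP     → 1
DUP     → 1 1
PUSH 9  → 1 1 9
PUSH 8  → 1 1 9 8
EQ      → 1 1 0
SWAP    → 1 0 1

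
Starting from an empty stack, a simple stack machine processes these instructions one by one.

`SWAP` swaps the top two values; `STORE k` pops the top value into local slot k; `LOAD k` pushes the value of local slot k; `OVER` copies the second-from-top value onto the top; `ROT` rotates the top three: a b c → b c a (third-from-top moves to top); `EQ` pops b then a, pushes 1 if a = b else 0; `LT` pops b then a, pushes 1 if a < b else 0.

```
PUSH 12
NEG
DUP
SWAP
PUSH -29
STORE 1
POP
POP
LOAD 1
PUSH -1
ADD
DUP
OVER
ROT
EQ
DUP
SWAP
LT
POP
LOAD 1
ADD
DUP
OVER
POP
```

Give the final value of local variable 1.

PUSH 12  -> 12
NEG      -> -12
DUP      -> -12 -12
SWAP     -> -12 -12
PUSH -29 -> -12 -12 -29
STORE 1  -> -12 -12
POP      -> -12
POP      -> (empty)
LOAD 1   -> -29
PUSH -1  -> -29 -1
ADD      -> -30
DUP      -> -30 -30
OVER     -> -30 -30 -30
ROT      -> -30 -30 -30
EQ       -> -30 1
DUP      -> -30 1 1
SWAP     -> -30 1 1
LT       -> -30 0
POP      -> -30
LOAD 1   -> -30 -29
ADD      -> -59
DUP      -> -59 -59
OVER     -> -59 -59 -59
POP      -> -59 -59

-29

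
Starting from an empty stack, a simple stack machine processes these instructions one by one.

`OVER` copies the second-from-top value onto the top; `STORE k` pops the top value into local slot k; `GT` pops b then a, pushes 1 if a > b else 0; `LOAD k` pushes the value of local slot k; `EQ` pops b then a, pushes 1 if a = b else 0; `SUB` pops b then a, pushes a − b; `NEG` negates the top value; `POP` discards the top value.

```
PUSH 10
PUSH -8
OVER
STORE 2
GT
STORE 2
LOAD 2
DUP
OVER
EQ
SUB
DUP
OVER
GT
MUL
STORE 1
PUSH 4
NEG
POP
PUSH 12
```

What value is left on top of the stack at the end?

12

PUSH 10  10
PUSH -8  10 -8
OVER     10 -8 10
STORE 2  10 -8
GT       1
STORE 2  (empty)
LOAD 2   1
DUP      1 1
OVER     1 1 1
EQ       1 1
SUB      0
DUP      0 0
OVER     0 0 0
GT       0 0
MUL      0
STORE 1  (empty)
PUSH 4   4
NEG      -4
POP      (empty)
PUSH 12  12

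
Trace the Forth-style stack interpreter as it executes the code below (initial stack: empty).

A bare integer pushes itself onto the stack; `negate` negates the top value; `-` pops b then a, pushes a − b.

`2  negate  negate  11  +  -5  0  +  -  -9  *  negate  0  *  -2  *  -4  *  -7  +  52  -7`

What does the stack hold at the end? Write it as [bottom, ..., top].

[-7, 52, -7]

2      → [2]
negate → [-2]
negate → [2]
11     → [2, 11]
+      → [13]
-5     → [13, -5]
0      → [13, -5, 0]
+      → [13, -5]
-      → [18]
-9     → [18, -9]
*      → [-162]
negate → [162]
0      → [162, 0]
*      → [0]
-2     → [0, -2]
*      → [0]
-4     → [0, -4]
*      → [0]
-7     → [0, -7]
+      → [-7]
52     → [-7, 52]
-7     → [-7, 52, -7]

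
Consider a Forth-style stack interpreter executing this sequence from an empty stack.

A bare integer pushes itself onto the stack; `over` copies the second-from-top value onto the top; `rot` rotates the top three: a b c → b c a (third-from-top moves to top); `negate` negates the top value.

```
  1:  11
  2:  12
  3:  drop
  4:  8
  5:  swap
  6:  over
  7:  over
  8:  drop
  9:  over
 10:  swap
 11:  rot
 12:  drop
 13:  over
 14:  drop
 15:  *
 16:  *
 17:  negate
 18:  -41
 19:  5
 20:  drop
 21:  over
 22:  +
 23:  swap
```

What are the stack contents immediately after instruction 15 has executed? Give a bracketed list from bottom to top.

[8, 88]

11   → 11
12   → 11 12
drop → 11
8    → 11 8
swap → 8 11
over → 8 11 8
over → 8 11 8 11
drop → 8 11 8
over → 8 11 8 11
swap → 8 11 11 8
rot  → 8 11 8 11
drop → 8 11 8
over → 8 11 8 11
drop → 8 11 8
*    → 8 88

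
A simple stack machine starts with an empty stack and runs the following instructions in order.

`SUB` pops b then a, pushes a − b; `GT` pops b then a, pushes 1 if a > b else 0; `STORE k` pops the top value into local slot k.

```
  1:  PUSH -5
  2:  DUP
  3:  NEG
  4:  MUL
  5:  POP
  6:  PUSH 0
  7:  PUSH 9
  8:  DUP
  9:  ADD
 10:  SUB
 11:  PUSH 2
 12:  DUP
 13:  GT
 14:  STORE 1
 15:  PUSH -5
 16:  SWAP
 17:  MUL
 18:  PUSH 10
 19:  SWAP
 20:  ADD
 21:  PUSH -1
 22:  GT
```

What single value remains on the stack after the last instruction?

1

PUSH -5 → [-5]
DUP     → [-5, -5]
NEG     → [-5, 5]
MUL     → [-25]
POP     → []
PUSH 0  → [0]
PUSH 9  → [0, 9]
DUP     → [0, 9, 9]
ADD     → [0, 18]
SUB     → [-18]
PUSH 2  → [-18, 2]
DUP     → [-18, 2, 2]
GT      → [-18, 0]
STORE 1 → [-18]
PUSH -5 → [-18, -5]
SWAP    → [-5, -18]
MUL     → [90]
PUSH 10 → [90, 10]
SWAP    → [10, 90]
ADD     → [100]
PUSH -1 → [100, -1]
GT      → [1]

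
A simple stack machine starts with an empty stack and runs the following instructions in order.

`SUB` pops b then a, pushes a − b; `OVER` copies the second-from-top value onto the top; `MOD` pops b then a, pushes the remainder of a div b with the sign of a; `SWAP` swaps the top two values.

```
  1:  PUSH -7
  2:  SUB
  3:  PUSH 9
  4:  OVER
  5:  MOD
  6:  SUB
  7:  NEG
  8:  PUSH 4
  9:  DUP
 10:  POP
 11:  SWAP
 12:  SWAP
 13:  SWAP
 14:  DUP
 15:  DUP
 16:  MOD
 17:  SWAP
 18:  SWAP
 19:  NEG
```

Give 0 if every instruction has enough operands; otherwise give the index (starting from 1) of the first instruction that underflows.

PUSH -7 -> -7
SUB  — needs 2 operands, stack has 1 → underflow

2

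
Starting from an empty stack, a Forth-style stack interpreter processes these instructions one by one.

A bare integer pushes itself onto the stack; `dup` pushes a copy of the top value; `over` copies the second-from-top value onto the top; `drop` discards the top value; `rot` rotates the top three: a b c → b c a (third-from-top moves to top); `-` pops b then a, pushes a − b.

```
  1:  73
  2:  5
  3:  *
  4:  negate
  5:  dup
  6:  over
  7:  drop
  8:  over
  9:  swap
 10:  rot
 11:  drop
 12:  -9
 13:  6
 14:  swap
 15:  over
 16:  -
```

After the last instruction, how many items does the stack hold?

4

73      73
5       73 5
*       365
negate  -365
dup     -365 -365
over    -365 -365 -365
drop    -365 -365
over    -365 -365 -365
swap    -365 -365 -365
rot     -365 -365 -365
drop    -365 -365
-9      -365 -365 -9
6       -365 -365 -9 6
swap    -365 -365 6 -9
over    -365 -365 6 -9 6
-       -365 -365 6 -15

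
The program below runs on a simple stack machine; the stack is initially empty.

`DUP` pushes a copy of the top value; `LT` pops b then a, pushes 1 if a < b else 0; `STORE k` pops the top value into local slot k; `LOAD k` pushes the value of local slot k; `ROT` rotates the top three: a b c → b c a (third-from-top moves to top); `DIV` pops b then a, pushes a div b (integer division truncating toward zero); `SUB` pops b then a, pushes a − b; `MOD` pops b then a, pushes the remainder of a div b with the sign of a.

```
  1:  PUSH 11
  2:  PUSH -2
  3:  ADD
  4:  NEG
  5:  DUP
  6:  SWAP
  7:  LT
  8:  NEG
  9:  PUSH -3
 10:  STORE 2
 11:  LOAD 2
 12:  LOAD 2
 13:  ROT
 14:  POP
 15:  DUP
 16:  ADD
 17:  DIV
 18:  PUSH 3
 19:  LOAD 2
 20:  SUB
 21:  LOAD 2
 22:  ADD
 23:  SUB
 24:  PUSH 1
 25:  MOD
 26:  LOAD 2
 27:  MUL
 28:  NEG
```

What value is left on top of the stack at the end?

0

PUSH 11 : [11]
PUSH -2 : [11, -2]
ADD     : [9]
NEG     : [-9]
DUP     : [-9, -9]
SWAP    : [-9, -9]
LT      : [0]
NEG     : [0]
PUSH -3 : [0, -3]
STORE 2 : [0]
LOAD 2  : [0, -3]
LOAD 2  : [0, -3, -3]
ROT     : [-3, -3, 0]
POP     : [-3, -3]
DUP     : [-3, -3, -3]
ADD     : [-3, -6]
DIV     : [0]
PUSH 3  : [0, 3]
LOAD 2  : [0, 3, -3]
SUB     : [0, 6]
LOAD 2  : [0, 6, -3]
ADD     : [0, 3]
SUB     : [-3]
PUSH 1  : [-3, 1]
MOD     : [0]
LOAD 2  : [0, -3]
MUL     : [0]
NEG     : [0]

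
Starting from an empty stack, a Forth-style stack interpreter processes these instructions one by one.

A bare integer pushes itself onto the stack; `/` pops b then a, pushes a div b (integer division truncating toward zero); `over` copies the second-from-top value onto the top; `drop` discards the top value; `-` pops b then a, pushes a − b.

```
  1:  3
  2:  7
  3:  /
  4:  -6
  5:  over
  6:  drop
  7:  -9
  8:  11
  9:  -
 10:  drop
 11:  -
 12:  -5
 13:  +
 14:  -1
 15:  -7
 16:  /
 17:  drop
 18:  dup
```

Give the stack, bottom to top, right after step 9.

[0, -6, -20]

3     3
7     3 7
/     0
-6    0 -6
over  0 -6 0
drop  0 -6
-9    0 -6 -9
11    0 -6 -9 11
-     0 -6 -20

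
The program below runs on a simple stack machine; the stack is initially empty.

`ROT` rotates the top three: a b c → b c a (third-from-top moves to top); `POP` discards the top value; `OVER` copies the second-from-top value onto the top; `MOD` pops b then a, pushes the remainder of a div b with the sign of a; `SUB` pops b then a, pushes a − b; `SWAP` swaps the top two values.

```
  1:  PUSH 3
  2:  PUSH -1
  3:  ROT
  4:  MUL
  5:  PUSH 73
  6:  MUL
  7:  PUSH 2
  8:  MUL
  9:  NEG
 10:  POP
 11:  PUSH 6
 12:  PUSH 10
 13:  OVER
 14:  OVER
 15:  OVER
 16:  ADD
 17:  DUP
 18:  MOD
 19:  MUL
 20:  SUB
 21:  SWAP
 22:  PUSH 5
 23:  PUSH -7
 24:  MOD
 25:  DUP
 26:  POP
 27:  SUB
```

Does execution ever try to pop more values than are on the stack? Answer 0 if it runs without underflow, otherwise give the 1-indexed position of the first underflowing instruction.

3

PUSH 3  → [3]
PUSH -1 → [3, -1]
ROT  — needs 3 operands, stack has 2 → underflow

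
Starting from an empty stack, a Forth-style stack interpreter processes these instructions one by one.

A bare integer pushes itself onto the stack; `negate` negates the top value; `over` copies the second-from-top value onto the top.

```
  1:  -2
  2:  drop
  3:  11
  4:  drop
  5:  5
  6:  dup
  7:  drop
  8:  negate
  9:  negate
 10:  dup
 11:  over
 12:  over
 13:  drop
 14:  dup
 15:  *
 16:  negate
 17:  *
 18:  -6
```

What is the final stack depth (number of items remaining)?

3

-2     → [-2]
drop   → []
11     → [11]
drop   → []
5      → [5]
dup    → [5, 5]
drop   → [5]
negate → [-5]
negate → [5]
dup    → [5, 5]
over   → [5, 5, 5]
over   → [5, 5, 5, 5]
drop   → [5, 5, 5]
dup    → [5, 5, 5, 5]
*      → [5, 5, 25]
negate → [5, 5, -25]
*      → [5, -125]
-6     → [5, -125, -6]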